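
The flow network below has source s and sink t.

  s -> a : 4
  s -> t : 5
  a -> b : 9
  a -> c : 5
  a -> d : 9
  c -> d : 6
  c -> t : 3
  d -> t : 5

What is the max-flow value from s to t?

9

Augment s→t: bottleneck 5, flow now 5.
Augment s→a→c→t: bottleneck 3, flow now 8.
Augment s→a→d→t: bottleneck 1, flow now 9.
No augmenting path remains; maximum flow = 9.
In the residual graph, reachable from s: {s}.
Min-cut edges: s→a (4), s→t (5); capacity 4 + 5 = 9.
This cut is saturated, so no flow can exceed 9.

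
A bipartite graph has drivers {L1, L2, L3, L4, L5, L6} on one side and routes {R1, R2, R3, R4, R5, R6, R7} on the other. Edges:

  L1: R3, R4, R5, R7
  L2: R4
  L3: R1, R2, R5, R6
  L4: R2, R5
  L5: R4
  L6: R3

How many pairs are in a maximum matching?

Unit-capacity flow: source→left, listed edges, right→sink; max matching = max flow.
Augmenting path L1→R3 (+1); matched 1.
Augmenting path L2→R4 (+1); matched 2.
Augmenting path L3→R1 (+1); matched 3.
Augmenting path L4→R2 (+1); matched 4.
Augmenting path L6→R3→L1→R5 (+1); matched 5.
No augmenting path remains; maximum matching = 5.
König certificate: {L1, L3, L4, L6, R4} is a vertex cover of size 5 (every listed pair touches it), so no matching can be larger.

5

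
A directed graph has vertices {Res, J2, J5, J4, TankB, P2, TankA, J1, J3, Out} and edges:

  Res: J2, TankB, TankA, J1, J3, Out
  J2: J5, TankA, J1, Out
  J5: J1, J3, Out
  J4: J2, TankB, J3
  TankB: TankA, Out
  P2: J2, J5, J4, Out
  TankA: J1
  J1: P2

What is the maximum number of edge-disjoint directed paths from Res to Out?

Assign every edge capacity 1; by Menger, the answer equals the max flow.
Path Res→Out (+1); total 1.
Path Res→J2→Out (+1); total 2.
Path Res→TankB→Out (+1); total 3.
Path Res→J1→P2→Out (+1); total 4.
No residual Res→Out path; max flow = 4.
Certifying cut of size 4: {J1→P2, Res→J2, Res→Out, Res→TankB}.

4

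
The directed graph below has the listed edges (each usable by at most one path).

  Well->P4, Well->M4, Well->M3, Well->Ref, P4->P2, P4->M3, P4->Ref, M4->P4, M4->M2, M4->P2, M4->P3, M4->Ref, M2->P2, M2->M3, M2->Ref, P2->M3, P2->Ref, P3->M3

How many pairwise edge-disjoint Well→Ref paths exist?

3

Assign every edge capacity 1; by Menger, the answer equals the max flow.
Path Well→Ref (+1); total 1.
Path Well→P4→Ref (+1); total 2.
Path Well→M4→Ref (+1); total 3.
No residual Well→Ref path; max flow = 3.
Certifying cut of size 3: {Well→M4, Well→P4, Well→Ref}.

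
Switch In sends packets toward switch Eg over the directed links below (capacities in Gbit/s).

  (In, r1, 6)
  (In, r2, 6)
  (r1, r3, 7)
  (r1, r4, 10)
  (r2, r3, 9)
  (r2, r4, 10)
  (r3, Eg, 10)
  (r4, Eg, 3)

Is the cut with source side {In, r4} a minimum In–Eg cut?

No — its capacity is 15, but the minimum cut has capacity 12.

Given cut capacity: 6 + 6 + 3 = 15.
Augment In→r1→r3→Eg: bottleneck 6, flow now 6.
Augment In→r2→r3→Eg: bottleneck 4, flow now 10.
Augment In→r2→r4→Eg: bottleneck 2, flow now 12.
No augmenting path remains; maximum flow = 12.
In the residual graph, reachable from In: {In}.
Min-cut edges: In→r1 (6), In→r2 (6); capacity 6 + 6 = 12.
Cut capacity 15 exceeds the max flow 12, so it is not minimum.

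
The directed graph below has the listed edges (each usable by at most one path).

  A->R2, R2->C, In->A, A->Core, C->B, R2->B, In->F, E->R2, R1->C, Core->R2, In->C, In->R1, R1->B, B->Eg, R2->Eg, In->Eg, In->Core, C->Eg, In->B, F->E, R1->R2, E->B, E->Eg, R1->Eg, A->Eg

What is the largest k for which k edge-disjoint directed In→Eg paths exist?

Assign every edge capacity 1; by Menger, the answer equals the max flow.
Path In→Eg (+1); total 1.
Path In→A→Eg (+1); total 2.
Path In→R1→Eg (+1); total 3.
Path In→C→Eg (+1); total 4.
Path In→B→Eg (+1); total 5.
Path In→Core→R2→Eg (+1); total 6.
Path In→F→E→Eg (+1); total 7.
No residual In→Eg path; max flow = 7.
Certifying cut of size 7: {In→A, In→B, In→C, In→Core, In→Eg, In→F, In→R1}.

7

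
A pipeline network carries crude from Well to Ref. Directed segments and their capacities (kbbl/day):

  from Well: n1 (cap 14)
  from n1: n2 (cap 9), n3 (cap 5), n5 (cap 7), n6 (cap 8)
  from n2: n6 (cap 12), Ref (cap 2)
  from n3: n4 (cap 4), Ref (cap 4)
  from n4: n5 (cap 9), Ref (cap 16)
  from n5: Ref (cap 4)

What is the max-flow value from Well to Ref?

11

Augment Well→n1→n2→Ref: bottleneck 2, flow now 2.
Augment Well→n1→n3→Ref: bottleneck 4, flow now 6.
Augment Well→n1→n5→Ref: bottleneck 4, flow now 10.
Augment Well→n1→n3→n4→Ref: bottleneck 1, flow now 11.
No augmenting path remains; maximum flow = 11.
In the residual graph, reachable from Well: {Well, n1, n2, n5, n6}.
Min-cut edges: n1→n3 (5), n2→Ref (2), n5→Ref (4); capacity 5 + 2 + 4 = 11.
This cut is saturated, so no flow can exceed 11.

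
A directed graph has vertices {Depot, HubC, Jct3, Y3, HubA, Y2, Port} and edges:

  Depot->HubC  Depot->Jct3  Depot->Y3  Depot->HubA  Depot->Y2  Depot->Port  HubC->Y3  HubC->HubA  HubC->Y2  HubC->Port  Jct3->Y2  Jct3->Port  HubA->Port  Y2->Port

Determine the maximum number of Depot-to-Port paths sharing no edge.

5

Assign every edge capacity 1; by Menger, the answer equals the max flow.
Path Depot→Port (+1); total 1.
Path Depot→HubC→Port (+1); total 2.
Path Depot→Jct3→Port (+1); total 3.
Path Depot→HubA→Port (+1); total 4.
Path Depot→Y2→Port (+1); total 5.
No residual Depot→Port path; max flow = 5.
Certifying cut of size 5: {Depot→HubA, Depot→HubC, Depot→Jct3, Depot→Port, Depot→Y2}.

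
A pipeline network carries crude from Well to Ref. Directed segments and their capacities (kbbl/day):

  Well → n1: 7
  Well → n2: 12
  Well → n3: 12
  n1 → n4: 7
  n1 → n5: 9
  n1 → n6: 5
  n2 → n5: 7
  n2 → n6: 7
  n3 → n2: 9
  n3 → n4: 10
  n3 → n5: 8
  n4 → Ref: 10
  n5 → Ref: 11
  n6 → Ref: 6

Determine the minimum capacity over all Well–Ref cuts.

27

Augment Well→n1→n4→Ref: bottleneck 7, flow now 7.
Augment Well→n2→n5→Ref: bottleneck 7, flow now 14.
Augment Well→n2→n6→Ref: bottleneck 5, flow now 19.
Augment Well→n3→n4→Ref: bottleneck 3, flow now 22.
Augment Well→n3→n5→Ref: bottleneck 4, flow now 26.
Augment Well→n3→n2→n6→Ref: bottleneck 1, flow now 27.
No augmenting path remains; maximum flow = 27.
By max-flow min-cut, the minimum cut capacity equals the max flow.
In the residual graph, reachable from Well: {Well, n1, n2, n3, n4, n5, n6}.
Min-cut edges: n4→Ref (10), n5→Ref (11), n6→Ref (6); capacity 10 + 11 + 6 = 27.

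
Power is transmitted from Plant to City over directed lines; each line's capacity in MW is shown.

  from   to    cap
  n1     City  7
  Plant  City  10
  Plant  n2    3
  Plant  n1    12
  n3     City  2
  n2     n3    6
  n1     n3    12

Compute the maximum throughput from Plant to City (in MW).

Augment Plant→City: bottleneck 10, flow now 10.
Augment Plant→n1→City: bottleneck 7, flow now 17.
Augment Plant→n1→n3→City: bottleneck 2, flow now 19.
No augmenting path remains; maximum flow = 19.
In the residual graph, reachable from Plant: {Plant, n1, n2, n3}.
Min-cut edges: Plant→City (10), n1→City (7), n3→City (2); capacity 10 + 7 + 2 = 19.
This cut is saturated, so no flow can exceed 19.

19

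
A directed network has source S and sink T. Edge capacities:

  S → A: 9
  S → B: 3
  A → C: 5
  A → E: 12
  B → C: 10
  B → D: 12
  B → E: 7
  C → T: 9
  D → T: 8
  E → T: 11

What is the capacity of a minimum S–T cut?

Augment S→A→C→T: bottleneck 5, flow now 5.
Augment S→A→E→T: bottleneck 4, flow now 9.
Augment S→B→C→T: bottleneck 3, flow now 12.
No augmenting path remains; maximum flow = 12.
By max-flow min-cut, the minimum cut capacity equals the max flow.
In the residual graph, reachable from S: {S}.
Min-cut edges: S→A (9), S→B (3); capacity 9 + 3 = 12.

12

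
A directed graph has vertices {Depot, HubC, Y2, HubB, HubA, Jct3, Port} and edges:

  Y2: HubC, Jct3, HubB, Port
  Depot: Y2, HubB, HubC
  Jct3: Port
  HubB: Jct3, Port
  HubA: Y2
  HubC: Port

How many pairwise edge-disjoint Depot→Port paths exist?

Assign every edge capacity 1; by Menger, the answer equals the max flow.
Path Depot→HubC→Port (+1); total 1.
Path Depot→Y2→Port (+1); total 2.
Path Depot→HubB→Port (+1); total 3.
No residual Depot→Port path; max flow = 3.
Certifying cut of size 3: {Depot→HubB, Depot→HubC, Depot→Y2}.

3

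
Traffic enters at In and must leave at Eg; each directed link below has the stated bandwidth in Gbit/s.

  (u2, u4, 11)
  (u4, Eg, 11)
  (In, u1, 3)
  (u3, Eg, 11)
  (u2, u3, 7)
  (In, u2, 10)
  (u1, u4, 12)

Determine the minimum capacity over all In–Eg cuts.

13

Augment In→u1→u4→Eg: bottleneck 3, flow now 3.
Augment In→u2→u3→Eg: bottleneck 7, flow now 10.
Augment In→u2→u4→Eg: bottleneck 3, flow now 13.
No augmenting path remains; maximum flow = 13.
By max-flow min-cut, the minimum cut capacity equals the max flow.
In the residual graph, reachable from In: {In}.
Min-cut edges: In→u1 (3), In→u2 (10); capacity 3 + 10 = 13.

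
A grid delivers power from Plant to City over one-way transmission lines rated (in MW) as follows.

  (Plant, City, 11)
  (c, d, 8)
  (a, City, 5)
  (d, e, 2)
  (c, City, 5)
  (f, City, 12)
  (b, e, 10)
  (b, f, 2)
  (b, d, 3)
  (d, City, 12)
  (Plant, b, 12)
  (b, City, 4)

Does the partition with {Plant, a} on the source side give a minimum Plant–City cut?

No — its capacity is 28, but the minimum cut has capacity 20.

Given cut capacity: 12 + 11 + 5 = 28.
Augment Plant→City: bottleneck 11, flow now 11.
Augment Plant→b→City: bottleneck 4, flow now 15.
Augment Plant→b→d→City: bottleneck 3, flow now 18.
Augment Plant→b→f→City: bottleneck 2, flow now 20.
No augmenting path remains; maximum flow = 20.
In the residual graph, reachable from Plant: {Plant, b, e}.
Min-cut edges: Plant→City (11), b→d (3), b→f (2), b→City (4); capacity 11 + 3 + 2 + 4 = 20.
Cut capacity 28 exceeds the max flow 20, so it is not minimum.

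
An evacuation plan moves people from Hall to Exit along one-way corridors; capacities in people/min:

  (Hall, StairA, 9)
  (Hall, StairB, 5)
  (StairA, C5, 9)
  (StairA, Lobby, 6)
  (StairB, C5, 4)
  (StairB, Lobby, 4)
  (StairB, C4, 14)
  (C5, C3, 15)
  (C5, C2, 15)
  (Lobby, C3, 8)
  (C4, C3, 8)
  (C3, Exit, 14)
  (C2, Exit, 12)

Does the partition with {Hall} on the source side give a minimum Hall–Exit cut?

Given cut capacity: 9 + 5 = 14.
Augment Hall→StairA→C5→C3→Exit: bottleneck 9, flow now 9.
Augment Hall→StairB→C5→C3→Exit: bottleneck 4, flow now 13.
Augment Hall→StairB→Lobby→C3→Exit: bottleneck 1, flow now 14.
No augmenting path remains; maximum flow = 14.
Cut capacity 14 equals the max flow, so it is a minimum cut.

Yes — it is a minimum cut (capacity 14).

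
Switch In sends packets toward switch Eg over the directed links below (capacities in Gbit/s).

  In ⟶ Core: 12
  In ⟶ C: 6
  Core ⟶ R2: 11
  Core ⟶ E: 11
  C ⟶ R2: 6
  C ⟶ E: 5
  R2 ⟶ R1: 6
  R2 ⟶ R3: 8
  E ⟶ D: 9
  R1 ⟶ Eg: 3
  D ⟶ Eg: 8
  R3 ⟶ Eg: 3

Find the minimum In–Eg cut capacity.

14

Augment In→Core→R2→R1→Eg: bottleneck 3, flow now 3.
Augment In→Core→R2→R3→Eg: bottleneck 3, flow now 6.
Augment In→Core→E→D→Eg: bottleneck 6, flow now 12.
Augment In→C→E→D→Eg: bottleneck 2, flow now 14.
No augmenting path remains; maximum flow = 14.
By max-flow min-cut, the minimum cut capacity equals the max flow.
In the residual graph, reachable from In: {In, Core, C, R2, E, R1, D, R3}.
Min-cut edges: R1→Eg (3), D→Eg (8), R3→Eg (3); capacity 3 + 8 + 3 = 14.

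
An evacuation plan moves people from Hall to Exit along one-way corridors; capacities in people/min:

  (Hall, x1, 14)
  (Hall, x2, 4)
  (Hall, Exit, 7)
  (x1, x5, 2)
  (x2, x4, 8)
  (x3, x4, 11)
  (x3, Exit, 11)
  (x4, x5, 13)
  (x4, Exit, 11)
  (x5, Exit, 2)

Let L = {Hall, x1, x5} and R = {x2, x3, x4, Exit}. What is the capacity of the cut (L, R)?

Edges leaving {Hall, x1, x5}: Hall→x2 (4), Hall→Exit (7), x5→Exit (2).
Cut capacity = 4 + 7 + 2 = 13.

13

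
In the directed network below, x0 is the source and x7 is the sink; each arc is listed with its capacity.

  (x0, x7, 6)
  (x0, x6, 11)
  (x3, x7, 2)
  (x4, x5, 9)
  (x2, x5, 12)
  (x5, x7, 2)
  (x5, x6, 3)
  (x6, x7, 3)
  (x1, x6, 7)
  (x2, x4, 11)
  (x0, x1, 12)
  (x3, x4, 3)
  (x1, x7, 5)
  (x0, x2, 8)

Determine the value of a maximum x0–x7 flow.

16

Augment x0→x7: bottleneck 6, flow now 6.
Augment x0→x1→x7: bottleneck 5, flow now 11.
Augment x0→x6→x7: bottleneck 3, flow now 14.
Augment x0→x2→x5→x7: bottleneck 2, flow now 16.
No augmenting path remains; maximum flow = 16.
In the residual graph, reachable from x0: {x0, x1, x2, x4, x5, x6}.
Min-cut edges: x0→x7 (6), x1→x7 (5), x5→x7 (2), x6→x7 (3); capacity 6 + 5 + 2 + 3 = 16.
This cut is saturated, so no flow can exceed 16.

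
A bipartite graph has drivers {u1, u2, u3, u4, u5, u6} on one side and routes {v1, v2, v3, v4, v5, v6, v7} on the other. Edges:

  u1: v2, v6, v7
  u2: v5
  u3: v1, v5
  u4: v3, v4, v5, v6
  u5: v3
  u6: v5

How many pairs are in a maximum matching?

Unit-capacity flow: source→left, listed edges, right→sink; max matching = max flow.
Augmenting path u1→v2 (+1); matched 1.
Augmenting path u2→v5 (+1); matched 2.
Augmenting path u3→v1 (+1); matched 3.
Augmenting path u4→v3 (+1); matched 4.
Augmenting path u5→v3→u4→v4 (+1); matched 5.
No augmenting path remains; maximum matching = 5.
König certificate: {u1, u3, u4, u5, v5} is a vertex cover of size 5 (every listed pair touches it), so no matching can be larger.

5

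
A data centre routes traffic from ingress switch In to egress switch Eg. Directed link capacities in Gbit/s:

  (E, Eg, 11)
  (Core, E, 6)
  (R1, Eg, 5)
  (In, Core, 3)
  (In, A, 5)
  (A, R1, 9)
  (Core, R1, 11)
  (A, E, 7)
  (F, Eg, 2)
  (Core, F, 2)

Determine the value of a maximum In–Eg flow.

8

Augment In→Core→F→Eg: bottleneck 2, flow now 2.
Augment In→Core→E→Eg: bottleneck 1, flow now 3.
Augment In→A→E→Eg: bottleneck 5, flow now 8.
No augmenting path remains; maximum flow = 8.
In the residual graph, reachable from In: {In}.
Min-cut edges: In→Core (3), In→A (5); capacity 3 + 5 = 8.
This cut is saturated, so no flow can exceed 8.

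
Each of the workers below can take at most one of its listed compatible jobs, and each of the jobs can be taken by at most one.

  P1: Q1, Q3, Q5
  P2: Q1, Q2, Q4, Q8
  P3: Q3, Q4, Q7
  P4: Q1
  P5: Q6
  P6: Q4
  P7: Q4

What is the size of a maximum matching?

Unit-capacity flow: source→left, listed edges, right→sink; max matching = max flow.
Augmenting path P1→Q1 (+1); matched 1.
Augmenting path P2→Q2 (+1); matched 2.
Augmenting path P3→Q3 (+1); matched 3.
Augmenting path P5→Q6 (+1); matched 4.
Augmenting path P6→Q4 (+1); matched 5.
Augmenting path P4→Q1→P1→Q5 (+1); matched 6.
No augmenting path remains; maximum matching = 6.
König certificate: {P1, P2, P3, P4, P5, Q4} is a vertex cover of size 6 (every listed pair touches it), so no matching can be larger.

6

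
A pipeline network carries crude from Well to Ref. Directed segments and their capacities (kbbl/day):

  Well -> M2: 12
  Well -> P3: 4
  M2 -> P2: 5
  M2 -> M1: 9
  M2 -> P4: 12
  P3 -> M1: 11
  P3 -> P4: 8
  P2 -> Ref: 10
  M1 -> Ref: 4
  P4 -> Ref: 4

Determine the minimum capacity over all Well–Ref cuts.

Augment Well→M2→P2→Ref: bottleneck 5, flow now 5.
Augment Well→M2→M1→Ref: bottleneck 4, flow now 9.
Augment Well→M2→P4→Ref: bottleneck 3, flow now 12.
Augment Well→P3→P4→Ref: bottleneck 1, flow now 13.
No augmenting path remains; maximum flow = 13.
By max-flow min-cut, the minimum cut capacity equals the max flow.
In the residual graph, reachable from Well: {Well, M2, P3, M1, P4}.
Min-cut edges: M2→P2 (5), M1→Ref (4), P4→Ref (4); capacity 5 + 4 + 4 = 13.

13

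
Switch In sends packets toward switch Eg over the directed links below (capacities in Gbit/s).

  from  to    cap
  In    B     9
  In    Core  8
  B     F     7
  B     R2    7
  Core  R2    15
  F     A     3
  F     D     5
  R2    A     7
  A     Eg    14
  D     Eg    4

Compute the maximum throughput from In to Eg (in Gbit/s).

Augment In→B→F→A→Eg: bottleneck 3, flow now 3.
Augment In→B→F→D→Eg: bottleneck 4, flow now 7.
Augment In→B→R2→A→Eg: bottleneck 2, flow now 9.
Augment In→Core→R2→A→Eg: bottleneck 5, flow now 14.
No augmenting path remains; maximum flow = 14.
In the residual graph, reachable from In: {In, B, Core, R2}.
Min-cut edges: B→F (7), R2→A (7); capacity 7 + 7 = 14.
This cut is saturated, so no flow can exceed 14.

14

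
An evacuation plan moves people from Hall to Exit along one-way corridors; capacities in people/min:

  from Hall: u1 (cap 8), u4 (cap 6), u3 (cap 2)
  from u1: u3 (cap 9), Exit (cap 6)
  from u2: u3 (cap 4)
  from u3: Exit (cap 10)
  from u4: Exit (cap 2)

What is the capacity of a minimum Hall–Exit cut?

12

Augment Hall→u1→Exit: bottleneck 6, flow now 6.
Augment Hall→u3→Exit: bottleneck 2, flow now 8.
Augment Hall→u4→Exit: bottleneck 2, flow now 10.
Augment Hall→u1→u3→Exit: bottleneck 2, flow now 12.
No augmenting path remains; maximum flow = 12.
By max-flow min-cut, the minimum cut capacity equals the max flow.
In the residual graph, reachable from Hall: {Hall, u4}.
Min-cut edges: Hall→u1 (8), Hall→u3 (2), u4→Exit (2); capacity 8 + 2 + 2 = 12.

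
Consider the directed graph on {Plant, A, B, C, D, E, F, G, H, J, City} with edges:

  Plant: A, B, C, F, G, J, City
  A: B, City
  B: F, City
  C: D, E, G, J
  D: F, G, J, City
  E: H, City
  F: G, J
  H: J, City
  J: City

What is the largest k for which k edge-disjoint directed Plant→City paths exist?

5

Assign every edge capacity 1; by Menger, the answer equals the max flow.
Path Plant→City (+1); total 1.
Path Plant→A→City (+1); total 2.
Path Plant→B→City (+1); total 3.
Path Plant→J→City (+1); total 4.
Path Plant→C→D→City (+1); total 5.
No residual Plant→City path; max flow = 5.
Certifying cut of size 5: {J→City, Plant→A, Plant→B, Plant→C, Plant→City}.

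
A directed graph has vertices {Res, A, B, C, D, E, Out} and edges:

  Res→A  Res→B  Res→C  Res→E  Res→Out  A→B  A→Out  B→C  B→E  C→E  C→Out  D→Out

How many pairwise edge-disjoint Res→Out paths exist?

3

Assign every edge capacity 1; by Menger, the answer equals the max flow.
Path Res→Out (+1); total 1.
Path Res→A→Out (+1); total 2.
Path Res→C→Out (+1); total 3.
No residual Res→Out path; max flow = 3.
Certifying cut of size 3: {C→Out, Res→A, Res→Out}.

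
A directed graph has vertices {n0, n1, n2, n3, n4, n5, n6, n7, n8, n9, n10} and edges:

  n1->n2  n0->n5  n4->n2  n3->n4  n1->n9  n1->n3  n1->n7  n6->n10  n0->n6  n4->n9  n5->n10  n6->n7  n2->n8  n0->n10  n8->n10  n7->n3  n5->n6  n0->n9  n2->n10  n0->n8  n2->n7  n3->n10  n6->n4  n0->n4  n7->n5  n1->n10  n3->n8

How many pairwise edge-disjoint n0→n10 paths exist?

5

Assign every edge capacity 1; by Menger, the answer equals the max flow.
Path n0→n10 (+1); total 1.
Path n0→n5→n10 (+1); total 2.
Path n0→n6→n10 (+1); total 3.
Path n0→n8→n10 (+1); total 4.
Path n0→n4→n2→n10 (+1); total 5.
No residual n0→n10 path; max flow = 5.
Certifying cut of size 5: {n0→n10, n0→n4, n0→n5, n0→n6, n0→n8}.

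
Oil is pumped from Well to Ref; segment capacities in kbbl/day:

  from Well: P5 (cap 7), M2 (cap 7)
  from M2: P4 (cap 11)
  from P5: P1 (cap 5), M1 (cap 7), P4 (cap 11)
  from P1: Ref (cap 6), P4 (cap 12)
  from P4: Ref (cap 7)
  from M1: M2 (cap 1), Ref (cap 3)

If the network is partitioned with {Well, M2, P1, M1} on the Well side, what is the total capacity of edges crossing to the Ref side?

Edges leaving {Well, M2, P1, M1}: Well→P5 (7), M2→P4 (11), P1→P4 (12), P1→Ref (6), M1→Ref (3).
Cut capacity = 7 + 11 + 12 + 6 + 3 = 39.

39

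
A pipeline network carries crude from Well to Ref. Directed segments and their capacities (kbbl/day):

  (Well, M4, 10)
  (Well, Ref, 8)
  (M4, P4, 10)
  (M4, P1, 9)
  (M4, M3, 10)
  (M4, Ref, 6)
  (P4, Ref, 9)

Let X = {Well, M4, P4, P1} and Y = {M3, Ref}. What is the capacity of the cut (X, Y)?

33

Edges leaving {Well, M4, P4, P1}: Well→Ref (8), M4→M3 (10), M4→Ref (6), P4→Ref (9).
Cut capacity = 8 + 10 + 6 + 9 = 33.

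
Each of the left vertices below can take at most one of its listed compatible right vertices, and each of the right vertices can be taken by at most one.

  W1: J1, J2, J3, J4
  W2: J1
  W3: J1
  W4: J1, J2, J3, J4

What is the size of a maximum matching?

Unit-capacity flow: source→left, listed edges, right→sink; max matching = max flow.
Augmenting path W1→J1 (+1); matched 1.
Augmenting path W4→J2 (+1); matched 2.
Augmenting path W2→J1→W1→J3 (+1); matched 3.
No augmenting path remains; maximum matching = 3.
König certificate: {W1, W4, J1} is a vertex cover of size 3 (every listed pair touches it), so no matching can be larger.

3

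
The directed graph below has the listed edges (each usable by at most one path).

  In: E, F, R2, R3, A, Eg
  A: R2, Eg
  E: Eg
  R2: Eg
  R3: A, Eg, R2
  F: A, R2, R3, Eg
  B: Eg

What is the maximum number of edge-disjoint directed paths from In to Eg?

Assign every edge capacity 1; by Menger, the answer equals the max flow.
Path In→Eg (+1); total 1.
Path In→F→Eg (+1); total 2.
Path In→A→Eg (+1); total 3.
Path In→R3→Eg (+1); total 4.
Path In→E→Eg (+1); total 5.
Path In→R2→Eg (+1); total 6.
No residual In→Eg path; max flow = 6.
Certifying cut of size 6: {In→A, In→E, In→Eg, In→F, In→R2, In→R3}.

6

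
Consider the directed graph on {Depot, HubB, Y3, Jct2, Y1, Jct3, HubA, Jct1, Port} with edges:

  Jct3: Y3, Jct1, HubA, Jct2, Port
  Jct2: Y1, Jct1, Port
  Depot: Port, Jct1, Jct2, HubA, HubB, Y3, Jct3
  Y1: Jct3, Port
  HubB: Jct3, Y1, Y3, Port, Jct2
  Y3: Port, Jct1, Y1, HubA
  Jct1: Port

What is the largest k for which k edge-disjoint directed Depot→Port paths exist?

Assign every edge capacity 1; by Menger, the answer equals the max flow.
Path Depot→Port (+1); total 1.
Path Depot→HubB→Port (+1); total 2.
Path Depot→Y3→Port (+1); total 3.
Path Depot→Jct2→Port (+1); total 4.
Path Depot→Jct3→Port (+1); total 5.
Path Depot→Jct1→Port (+1); total 6.
No residual Depot→Port path; max flow = 6.
Certifying cut of size 6: {Depot→HubB, Depot→Jct1, Depot→Jct2, Depot→Jct3, Depot→Port, Depot→Y3}.

6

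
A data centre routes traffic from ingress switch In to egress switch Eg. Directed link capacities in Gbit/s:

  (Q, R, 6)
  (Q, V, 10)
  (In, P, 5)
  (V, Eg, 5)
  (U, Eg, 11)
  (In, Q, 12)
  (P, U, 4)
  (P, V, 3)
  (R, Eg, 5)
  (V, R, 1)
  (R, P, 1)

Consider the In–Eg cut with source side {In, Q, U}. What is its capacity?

32

Edges leaving {In, Q, U}: In→P (5), Q→R (6), Q→V (10), U→Eg (11).
Cut capacity = 5 + 6 + 10 + 11 = 32.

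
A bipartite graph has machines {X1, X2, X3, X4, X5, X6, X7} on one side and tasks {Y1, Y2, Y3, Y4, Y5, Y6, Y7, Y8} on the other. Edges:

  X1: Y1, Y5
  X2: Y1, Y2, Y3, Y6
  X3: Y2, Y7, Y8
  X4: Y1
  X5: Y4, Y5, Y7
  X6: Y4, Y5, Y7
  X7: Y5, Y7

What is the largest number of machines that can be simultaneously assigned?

Unit-capacity flow: source→left, listed edges, right→sink; max matching = max flow.
Augmenting path X1→Y1 (+1); matched 1.
Augmenting path X2→Y2 (+1); matched 2.
Augmenting path X3→Y7 (+1); matched 3.
Augmenting path X5→Y4 (+1); matched 4.
Augmenting path X6→Y5 (+1); matched 5.
Augmenting path X7→Y7→X3→Y8 (+1); matched 6.
No augmenting path remains; maximum matching = 6.
König certificate: {X2, X3, Y1, Y4, Y5, Y7} is a vertex cover of size 6 (every listed pair touches it), so no matching can be larger.

6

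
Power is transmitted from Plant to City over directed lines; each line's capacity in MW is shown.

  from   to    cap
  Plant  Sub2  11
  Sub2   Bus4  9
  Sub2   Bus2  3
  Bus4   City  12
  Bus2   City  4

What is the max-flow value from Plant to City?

11

Augment Plant→Sub2→Bus4→City: bottleneck 9, flow now 9.
Augment Plant→Sub2→Bus2→City: bottleneck 2, flow now 11.
No augmenting path remains; maximum flow = 11.
In the residual graph, reachable from Plant: {Plant}.
Min-cut edges: Plant→Sub2 (11); capacity 11 = 11.
This cut is saturated, so no flow can exceed 11.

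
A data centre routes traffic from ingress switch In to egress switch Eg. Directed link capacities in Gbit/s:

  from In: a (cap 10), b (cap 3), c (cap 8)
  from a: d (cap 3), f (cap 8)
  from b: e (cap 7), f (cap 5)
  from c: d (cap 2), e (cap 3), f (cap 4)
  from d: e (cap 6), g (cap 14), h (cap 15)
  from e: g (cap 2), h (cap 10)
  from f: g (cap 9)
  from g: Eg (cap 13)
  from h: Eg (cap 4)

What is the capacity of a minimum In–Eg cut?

Augment In→a→d→g→Eg: bottleneck 3, flow now 3.
Augment In→a→f→g→Eg: bottleneck 7, flow now 10.
Augment In→b→e→g→Eg: bottleneck 2, flow now 12.
Augment In→b→e→h→Eg: bottleneck 1, flow now 13.
Augment In→c→d→g→Eg: bottleneck 1, flow now 14.
Augment In→c→d→h→Eg: bottleneck 1, flow now 15.
Augment In→c→e→h→Eg: bottleneck 2, flow now 17.
No augmenting path remains; maximum flow = 17.
By max-flow min-cut, the minimum cut capacity equals the max flow.
In the residual graph, reachable from In: {In, a, b, c, d, e, f, g, h}.
Min-cut edges: g→Eg (13), h→Eg (4); capacity 13 + 4 = 17.

17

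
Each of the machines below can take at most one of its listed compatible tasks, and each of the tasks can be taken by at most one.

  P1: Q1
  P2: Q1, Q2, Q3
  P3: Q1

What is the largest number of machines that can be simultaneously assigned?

Unit-capacity flow: source→left, listed edges, right→sink; max matching = max flow.
Augmenting path P1→Q1 (+1); matched 1.
Augmenting path P2→Q2 (+1); matched 2.
No augmenting path remains; maximum matching = 2.
König certificate: {P2, Q1} is a vertex cover of size 2 (every listed pair touches it), so no matching can be larger.

2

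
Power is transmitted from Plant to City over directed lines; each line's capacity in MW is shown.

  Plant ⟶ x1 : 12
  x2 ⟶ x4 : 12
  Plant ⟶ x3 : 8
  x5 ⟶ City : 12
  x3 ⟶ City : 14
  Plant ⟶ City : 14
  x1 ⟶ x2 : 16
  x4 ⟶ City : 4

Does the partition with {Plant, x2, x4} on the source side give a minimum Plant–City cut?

No — its capacity is 38, but the minimum cut has capacity 26.

Given cut capacity: 12 + 8 + 14 + 4 = 38.
Augment Plant→City: bottleneck 14, flow now 14.
Augment Plant→x3→City: bottleneck 8, flow now 22.
Augment Plant→x1→x2→x4→City: bottleneck 4, flow now 26.
No augmenting path remains; maximum flow = 26.
In the residual graph, reachable from Plant: {Plant, x1, x2, x4}.
Min-cut edges: Plant→x3 (8), Plant→City (14), x4→City (4); capacity 8 + 14 + 4 = 26.
Cut capacity 38 exceeds the max flow 26, so it is not minimum.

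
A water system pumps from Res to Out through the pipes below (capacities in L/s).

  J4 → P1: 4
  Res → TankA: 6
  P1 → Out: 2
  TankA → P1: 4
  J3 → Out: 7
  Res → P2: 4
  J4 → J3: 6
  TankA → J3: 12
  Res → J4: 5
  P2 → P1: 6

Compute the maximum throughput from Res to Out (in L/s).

9

Augment Res→TankA→J3→Out: bottleneck 6, flow now 6.
Augment Res→P2→P1→Out: bottleneck 2, flow now 8.
Augment Res→J4→J3→Out: bottleneck 1, flow now 9.
No augmenting path remains; maximum flow = 9.
In the residual graph, reachable from Res: {Res, TankA, P2, J4, J3, P1}.
Min-cut edges: J3→Out (7), P1→Out (2); capacity 7 + 2 = 9.
This cut is saturated, so no flow can exceed 9.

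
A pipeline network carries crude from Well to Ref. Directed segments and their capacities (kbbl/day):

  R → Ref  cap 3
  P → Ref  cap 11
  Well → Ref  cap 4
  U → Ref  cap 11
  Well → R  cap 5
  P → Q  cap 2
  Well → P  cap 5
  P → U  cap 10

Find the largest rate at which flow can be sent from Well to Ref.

Augment Well→Ref: bottleneck 4, flow now 4.
Augment Well→P→Ref: bottleneck 5, flow now 9.
Augment Well→R→Ref: bottleneck 3, flow now 12.
No augmenting path remains; maximum flow = 12.
In the residual graph, reachable from Well: {Well, R}.
Min-cut edges: Well→P (5), Well→Ref (4), R→Ref (3); capacity 5 + 4 + 3 = 12.
This cut is saturated, so no flow can exceed 12.

12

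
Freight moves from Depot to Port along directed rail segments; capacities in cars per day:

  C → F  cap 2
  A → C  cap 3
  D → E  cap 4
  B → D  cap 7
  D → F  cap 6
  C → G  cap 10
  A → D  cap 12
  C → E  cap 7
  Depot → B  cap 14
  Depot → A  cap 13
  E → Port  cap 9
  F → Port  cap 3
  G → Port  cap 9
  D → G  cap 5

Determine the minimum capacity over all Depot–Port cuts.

15

Augment Depot→A→C→E→Port: bottleneck 3, flow now 3.
Augment Depot→A→D→E→Port: bottleneck 4, flow now 7.
Augment Depot→A→D→F→Port: bottleneck 3, flow now 10.
Augment Depot→A→D→G→Port: bottleneck 3, flow now 13.
Augment Depot→B→D→G→Port: bottleneck 2, flow now 15.
No augmenting path remains; maximum flow = 15.
By max-flow min-cut, the minimum cut capacity equals the max flow.
In the residual graph, reachable from Depot: {Depot, A, B, D, F}.
Min-cut edges: A→C (3), D→E (4), D→G (5), F→Port (3); capacity 3 + 4 + 5 + 3 = 15.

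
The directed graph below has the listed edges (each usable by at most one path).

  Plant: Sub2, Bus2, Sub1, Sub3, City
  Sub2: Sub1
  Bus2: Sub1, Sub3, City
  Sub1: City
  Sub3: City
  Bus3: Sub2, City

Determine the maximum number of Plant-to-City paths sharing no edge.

4

Assign every edge capacity 1; by Menger, the answer equals the max flow.
Path Plant→City (+1); total 1.
Path Plant→Bus2→City (+1); total 2.
Path Plant→Sub1→City (+1); total 3.
Path Plant→Sub3→City (+1); total 4.
No residual Plant→City path; max flow = 4.
Certifying cut of size 4: {Plant→Bus2, Plant→City, Plant→Sub3, Sub1→City}.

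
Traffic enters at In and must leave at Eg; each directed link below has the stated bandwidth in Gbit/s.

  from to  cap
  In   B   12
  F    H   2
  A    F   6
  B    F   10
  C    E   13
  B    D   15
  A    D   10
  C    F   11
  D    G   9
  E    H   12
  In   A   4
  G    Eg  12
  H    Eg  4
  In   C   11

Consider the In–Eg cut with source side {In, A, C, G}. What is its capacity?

Edges leaving {In, A, C, G}: In→B (12), A→D (10), A→F (6), C→E (13), C→F (11), G→Eg (12).
Cut capacity = 12 + 10 + 6 + 13 + 11 + 12 = 64.

64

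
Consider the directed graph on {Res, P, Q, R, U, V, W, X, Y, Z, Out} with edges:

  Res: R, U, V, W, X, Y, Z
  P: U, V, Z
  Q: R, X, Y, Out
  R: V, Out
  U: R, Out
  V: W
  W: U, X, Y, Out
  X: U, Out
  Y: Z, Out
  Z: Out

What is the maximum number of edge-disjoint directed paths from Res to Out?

Assign every edge capacity 1; by Menger, the answer equals the max flow.
Path Res→R→Out (+1); total 1.
Path Res→U→Out (+1); total 2.
Path Res→W→Out (+1); total 3.
Path Res→X→Out (+1); total 4.
Path Res→Y→Out (+1); total 5.
Path Res→Z→Out (+1); total 6.
No residual Res→Out path; max flow = 6.
Certifying cut of size 6: {R→Out, U→Out, W→Out, X→Out, Y→Out, Z→Out}.

6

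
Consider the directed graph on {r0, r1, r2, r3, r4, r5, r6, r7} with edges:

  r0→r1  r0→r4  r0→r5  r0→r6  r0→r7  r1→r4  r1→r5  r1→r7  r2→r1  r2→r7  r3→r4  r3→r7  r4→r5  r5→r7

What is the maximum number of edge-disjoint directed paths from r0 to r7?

Assign every edge capacity 1; by Menger, the answer equals the max flow.
Path r0→r7 (+1); total 1.
Path r0→r1→r7 (+1); total 2.
Path r0→r5→r7 (+1); total 3.
No residual r0→r7 path; max flow = 3.
Certifying cut of size 3: {r0→r1, r0→r7, r5→r7}.

3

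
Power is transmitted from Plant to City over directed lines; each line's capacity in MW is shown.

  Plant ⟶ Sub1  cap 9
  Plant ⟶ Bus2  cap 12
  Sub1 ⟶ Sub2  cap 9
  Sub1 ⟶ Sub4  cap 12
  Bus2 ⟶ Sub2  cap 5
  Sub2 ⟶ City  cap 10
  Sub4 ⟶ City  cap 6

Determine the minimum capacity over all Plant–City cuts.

14

Augment Plant→Sub1→Sub2→City: bottleneck 9, flow now 9.
Augment Plant→Bus2→Sub2→City: bottleneck 1, flow now 10.
Augment Plant→Bus2→Sub2→Sub1→Sub4→City: bottleneck 4, flow now 14. (uses reverse residual edge)
No augmenting path remains; maximum flow = 14.
By max-flow min-cut, the minimum cut capacity equals the max flow.
In the residual graph, reachable from Plant: {Plant, Bus2}.
Min-cut edges: Plant→Sub1 (9), Bus2→Sub2 (5); capacity 9 + 5 = 14.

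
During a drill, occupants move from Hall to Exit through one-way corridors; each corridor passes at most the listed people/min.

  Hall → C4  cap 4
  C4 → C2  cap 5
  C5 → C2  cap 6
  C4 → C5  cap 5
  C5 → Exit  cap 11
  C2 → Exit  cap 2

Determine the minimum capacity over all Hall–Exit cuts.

4

Augment Hall→C4→C2→Exit: bottleneck 2, flow now 2.
Augment Hall→C4→C5→Exit: bottleneck 2, flow now 4.
No augmenting path remains; maximum flow = 4.
By max-flow min-cut, the minimum cut capacity equals the max flow.
In the residual graph, reachable from Hall: {Hall}.
Min-cut edges: Hall→C4 (4); capacity 4 = 4.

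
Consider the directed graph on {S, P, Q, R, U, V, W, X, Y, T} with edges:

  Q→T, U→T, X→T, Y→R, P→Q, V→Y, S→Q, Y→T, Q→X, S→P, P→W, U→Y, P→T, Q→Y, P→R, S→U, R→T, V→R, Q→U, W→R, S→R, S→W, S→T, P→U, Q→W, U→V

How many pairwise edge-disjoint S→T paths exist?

Assign every edge capacity 1; by Menger, the answer equals the max flow.
Path S→T (+1); total 1.
Path S→P→T (+1); total 2.
Path S→Q→T (+1); total 3.
Path S→R→T (+1); total 4.
Path S→U→T (+1); total 5.
No residual S→T path; max flow = 5.
Certifying cut of size 5: {R→T, S→P, S→Q, S→T, S→U}.

5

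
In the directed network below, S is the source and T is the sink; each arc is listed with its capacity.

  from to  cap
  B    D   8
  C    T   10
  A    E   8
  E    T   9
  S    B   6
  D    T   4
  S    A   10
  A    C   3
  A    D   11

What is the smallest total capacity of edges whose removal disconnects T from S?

Augment S→A→C→T: bottleneck 3, flow now 3.
Augment S→A→D→T: bottleneck 4, flow now 7.
Augment S→A→E→T: bottleneck 3, flow now 10.
Augment S→B→D→A→E→T: bottleneck 4, flow now 14. (uses reverse residual edge)
No augmenting path remains; maximum flow = 14.
By max-flow min-cut, the minimum cut capacity equals the max flow.
In the residual graph, reachable from S: {S, B, D}.
Min-cut edges: S→A (10), D→T (4); capacity 10 + 4 = 14.

14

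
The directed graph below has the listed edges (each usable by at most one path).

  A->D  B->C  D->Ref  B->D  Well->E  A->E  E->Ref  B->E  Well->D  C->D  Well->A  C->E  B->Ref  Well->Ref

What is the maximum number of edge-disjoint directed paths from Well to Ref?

3

Assign every edge capacity 1; by Menger, the answer equals the max flow.
Path Well→Ref (+1); total 1.
Path Well→D→Ref (+1); total 2.
Path Well→E→Ref (+1); total 3.
No residual Well→Ref path; max flow = 3.
Certifying cut of size 3: {D→Ref, E→Ref, Well→Ref}.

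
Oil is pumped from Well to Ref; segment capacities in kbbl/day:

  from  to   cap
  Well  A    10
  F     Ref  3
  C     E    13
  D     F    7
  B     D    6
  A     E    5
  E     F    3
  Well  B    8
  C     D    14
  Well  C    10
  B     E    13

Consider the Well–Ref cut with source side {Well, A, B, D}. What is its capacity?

35

Edges leaving {Well, A, B, D}: Well→C (10), A→E (5), B→E (13), D→F (7).
Cut capacity = 10 + 5 + 13 + 7 = 35.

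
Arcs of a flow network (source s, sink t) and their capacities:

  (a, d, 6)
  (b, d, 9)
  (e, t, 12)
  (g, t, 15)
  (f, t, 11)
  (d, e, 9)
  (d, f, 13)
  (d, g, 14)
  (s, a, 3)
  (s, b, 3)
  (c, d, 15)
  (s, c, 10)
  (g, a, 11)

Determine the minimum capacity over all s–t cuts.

Augment s→a→d→e→t: bottleneck 3, flow now 3.
Augment s→b→d→e→t: bottleneck 3, flow now 6.
Augment s→c→d→e→t: bottleneck 3, flow now 9.
Augment s→c→d→f→t: bottleneck 7, flow now 16.
No augmenting path remains; maximum flow = 16.
By max-flow min-cut, the minimum cut capacity equals the max flow.
In the residual graph, reachable from s: {s}.
Min-cut edges: s→a (3), s→b (3), s→c (10); capacity 3 + 3 + 10 = 16.

16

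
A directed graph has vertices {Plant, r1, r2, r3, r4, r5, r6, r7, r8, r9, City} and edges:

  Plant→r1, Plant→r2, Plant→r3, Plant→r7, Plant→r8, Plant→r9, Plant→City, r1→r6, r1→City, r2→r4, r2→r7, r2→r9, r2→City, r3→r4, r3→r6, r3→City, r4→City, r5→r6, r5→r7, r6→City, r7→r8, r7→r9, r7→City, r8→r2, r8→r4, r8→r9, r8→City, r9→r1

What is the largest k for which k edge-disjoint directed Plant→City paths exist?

Assign every edge capacity 1; by Menger, the answer equals the max flow.
Path Plant→City (+1); total 1.
Path Plant→r1→City (+1); total 2.
Path Plant→r2→City (+1); total 3.
Path Plant→r3→City (+1); total 4.
Path Plant→r7→City (+1); total 5.
Path Plant→r8→City (+1); total 6.
Path Plant→r9→r1→r6→City (+1); total 7.
No residual Plant→City path; max flow = 7.
Certifying cut of size 7: {Plant→City, Plant→r1, Plant→r2, Plant→r3, Plant→r7, Plant→r8, Plant→r9}.

7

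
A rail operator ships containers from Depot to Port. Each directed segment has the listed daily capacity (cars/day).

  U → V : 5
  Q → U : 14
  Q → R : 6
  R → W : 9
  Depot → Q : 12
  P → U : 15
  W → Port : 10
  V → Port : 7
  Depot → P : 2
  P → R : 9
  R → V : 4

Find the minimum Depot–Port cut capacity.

13

Augment Depot→P→R→V→Port: bottleneck 2, flow now 2.
Augment Depot→Q→R→V→Port: bottleneck 2, flow now 4.
Augment Depot→Q→R→W→Port: bottleneck 4, flow now 8.
Augment Depot→Q→U→V→Port: bottleneck 3, flow now 11.
Augment Depot→Q→U→V→R→W→Port: bottleneck 2, flow now 13. (uses reverse residual edge)
No augmenting path remains; maximum flow = 13.
By max-flow min-cut, the minimum cut capacity equals the max flow.
In the residual graph, reachable from Depot: {Depot, Q, U}.
Min-cut edges: Depot→P (2), Q→R (6), U→V (5); capacity 2 + 6 + 5 = 13.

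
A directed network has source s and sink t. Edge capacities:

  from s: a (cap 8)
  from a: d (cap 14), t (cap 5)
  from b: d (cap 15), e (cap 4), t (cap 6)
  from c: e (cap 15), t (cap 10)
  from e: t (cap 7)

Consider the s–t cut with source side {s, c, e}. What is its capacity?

Edges leaving {s, c, e}: s→a (8), c→t (10), e→t (7).
Cut capacity = 8 + 10 + 7 = 25.

25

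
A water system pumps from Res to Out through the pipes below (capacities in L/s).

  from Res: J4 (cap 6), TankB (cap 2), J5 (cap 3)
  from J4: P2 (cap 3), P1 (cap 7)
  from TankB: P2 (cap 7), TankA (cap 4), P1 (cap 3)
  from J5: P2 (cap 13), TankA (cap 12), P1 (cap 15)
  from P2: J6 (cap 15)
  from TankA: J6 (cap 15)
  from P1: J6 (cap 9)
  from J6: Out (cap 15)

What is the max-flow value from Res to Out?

Augment Res→J4→P2→J6→Out: bottleneck 3, flow now 3.
Augment Res→J4→P1→J6→Out: bottleneck 3, flow now 6.
Augment Res→TankB→P2→J6→Out: bottleneck 2, flow now 8.
Augment Res→J5→P2→J6→Out: bottleneck 3, flow now 11.
No augmenting path remains; maximum flow = 11.
In the residual graph, reachable from Res: {Res}.
Min-cut edges: Res→J4 (6), Res→TankB (2), Res→J5 (3); capacity 6 + 2 + 3 = 11.
This cut is saturated, so no flow can exceed 11.

11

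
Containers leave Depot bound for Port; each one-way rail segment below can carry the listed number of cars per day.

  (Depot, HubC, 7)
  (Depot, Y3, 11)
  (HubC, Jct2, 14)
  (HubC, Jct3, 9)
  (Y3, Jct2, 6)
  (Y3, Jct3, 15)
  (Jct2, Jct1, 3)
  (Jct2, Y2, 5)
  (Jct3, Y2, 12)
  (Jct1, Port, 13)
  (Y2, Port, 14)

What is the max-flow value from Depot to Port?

Augment Depot→HubC→Jct2→Jct1→Port: bottleneck 3, flow now 3.
Augment Depot→HubC→Jct2→Y2→Port: bottleneck 4, flow now 7.
Augment Depot→Y3→Jct2→Y2→Port: bottleneck 1, flow now 8.
Augment Depot→Y3→Jct3→Y2→Port: bottleneck 9, flow now 17.
No augmenting path remains; maximum flow = 17.
In the residual graph, reachable from Depot: {Depot, HubC, Y3, Jct2, Jct3, Y2}.
Min-cut edges: Jct2→Jct1 (3), Y2→Port (14); capacity 3 + 14 = 17.
This cut is saturated, so no flow can exceed 17.

17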